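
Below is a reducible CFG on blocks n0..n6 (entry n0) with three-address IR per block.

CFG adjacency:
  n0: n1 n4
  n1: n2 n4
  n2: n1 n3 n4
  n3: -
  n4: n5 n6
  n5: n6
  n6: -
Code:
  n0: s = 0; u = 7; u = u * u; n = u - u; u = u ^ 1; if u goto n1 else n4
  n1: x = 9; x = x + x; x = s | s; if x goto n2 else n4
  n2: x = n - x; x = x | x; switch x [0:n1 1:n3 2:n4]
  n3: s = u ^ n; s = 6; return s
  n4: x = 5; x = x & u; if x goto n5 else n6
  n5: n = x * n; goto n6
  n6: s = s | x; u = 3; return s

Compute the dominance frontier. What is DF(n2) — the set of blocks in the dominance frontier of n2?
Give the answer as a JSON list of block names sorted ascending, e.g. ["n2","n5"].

idom tree: n1←n0 n2←n1 n3←n2 n4←n0 n5←n4 n6←n4
Join-block Dom:
  n1: preds {n0,n2}: {n0} ∩ {n0,n1,n2} = {n0}; idom=n0
  n4: preds {n0,n1,n2}: {n0} ∩ {n0,n1} ∩ {n0,n1,n2} = {n0}; idom=n0
  n6: preds {n4,n5}: {n0,n4} ∩ {n0,n4,n5} = {n0,n4}; idom=n4

Frontier:
  join n1 pred n0: · stop@n0
  join n1 pred n2: n2→n1 stop@n0
  join n4 pred n0: · stop@n0
  join n4 pred n1: n1 stop@n0
  join n4 pred n2: n2→n1 stop@n0
  join n6 pred n4: · stop@n4
  join n6 pred n5: n5 stop@n4
  n0: DF=∅
  n1: DF={n1,n4}
  n2: DF={n1,n4}
  n3: DF=∅
  n4: DF=∅
  n5: DF={n6}
  n6: DF=∅

DF(n2) = ["n1", "n4"]

Answer: ["n1", "n4"]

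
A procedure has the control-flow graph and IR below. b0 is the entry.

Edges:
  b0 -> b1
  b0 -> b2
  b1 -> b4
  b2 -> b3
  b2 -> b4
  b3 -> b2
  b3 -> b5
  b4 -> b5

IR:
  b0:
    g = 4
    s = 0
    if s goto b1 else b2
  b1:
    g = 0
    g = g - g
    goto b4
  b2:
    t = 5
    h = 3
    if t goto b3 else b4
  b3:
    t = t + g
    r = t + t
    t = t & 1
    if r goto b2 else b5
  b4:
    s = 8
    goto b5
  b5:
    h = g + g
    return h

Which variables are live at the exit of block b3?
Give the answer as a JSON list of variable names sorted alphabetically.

Per-block:
  b0: {g,s} / ∅
  b1: {g} / ∅
  b2: {h,t} / ∅
  b3: {r,t} / {g,t}
  b4: {s} / ∅
  b5: {h} / {g}

Backward fixpoint:
  live b0: ∅→{g}
  live b1: ∅→{g}
  live b2: {g}→{g,t}
  live b3: {g,t}→{g}
  live b4: {g}→{g}
  live b5: {g}→∅

live-out(b3) = ["g"]

Answer: ["g"]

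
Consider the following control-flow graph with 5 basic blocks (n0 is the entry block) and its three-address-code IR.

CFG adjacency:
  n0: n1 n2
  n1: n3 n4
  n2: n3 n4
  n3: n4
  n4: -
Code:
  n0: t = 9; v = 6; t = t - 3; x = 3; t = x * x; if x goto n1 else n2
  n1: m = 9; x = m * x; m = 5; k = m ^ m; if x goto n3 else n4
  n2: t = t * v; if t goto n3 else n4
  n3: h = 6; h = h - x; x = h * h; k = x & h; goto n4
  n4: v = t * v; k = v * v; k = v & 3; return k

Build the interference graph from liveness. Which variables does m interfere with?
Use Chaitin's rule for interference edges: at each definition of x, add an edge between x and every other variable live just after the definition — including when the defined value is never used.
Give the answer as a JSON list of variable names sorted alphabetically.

def/use:
  n0: def={t,v,x} ue=∅
  n1: def={k,m,x} ue={x}
  n2: def={t} ue={t,v}
  n3: def={h,k,x} ue={x}
  n4: def={k,v} ue={t,v}

Liveness:
  n0: in=∅ out={t,v,x}
  n1: in={t,v,x} out={t,v,x}
  n2: in={t,v,x} out={t,v,x}
  n3: in={t,v,x} out={t,v}
  n4: in={t,v} out=∅

Interference:
  h↔{t,v,x}
  k↔{t,v,x}
  m↔{t,v,x}
  t↔{h,k,m,v,x}
  v↔{h,k,m,t,x}
  x↔{h,k,m,t,v}

N(m) = ["t", "v", "x"]

Answer: ["t", "v", "x"]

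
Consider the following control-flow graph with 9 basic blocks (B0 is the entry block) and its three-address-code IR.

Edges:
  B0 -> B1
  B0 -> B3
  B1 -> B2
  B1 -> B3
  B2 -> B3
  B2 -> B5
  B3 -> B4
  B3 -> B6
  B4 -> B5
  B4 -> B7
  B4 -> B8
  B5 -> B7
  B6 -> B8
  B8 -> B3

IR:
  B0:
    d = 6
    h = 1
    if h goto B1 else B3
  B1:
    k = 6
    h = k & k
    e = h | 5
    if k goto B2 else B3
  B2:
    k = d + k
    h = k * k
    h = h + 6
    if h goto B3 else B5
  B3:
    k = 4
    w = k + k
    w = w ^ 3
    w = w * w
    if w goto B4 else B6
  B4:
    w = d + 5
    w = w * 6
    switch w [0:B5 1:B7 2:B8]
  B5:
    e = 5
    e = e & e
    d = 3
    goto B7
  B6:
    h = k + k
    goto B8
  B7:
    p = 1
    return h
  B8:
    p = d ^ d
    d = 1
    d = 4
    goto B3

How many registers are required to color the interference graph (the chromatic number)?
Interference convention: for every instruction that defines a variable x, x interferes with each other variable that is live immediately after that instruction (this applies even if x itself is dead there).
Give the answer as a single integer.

def/use:
  B0: def={d,h} ue=∅
  B1: def={e,h,k} ue=∅
  B2: def={h,k} ue={d,k}
  B3: def={k,w} ue=∅
  B4: def={w} ue={d}
  B5: def={d,e} ue=∅
  B6: def={h} ue={k}
  B7: def={p} ue={h}
  B8: def={d,p} ue={d}

Backward fixpoint:
  B0: in=∅ out={d,h}
  B1: in={d} out={d,h,k}
  B2: in={d,k} out={d,h}
  B3: in={d,h} out={d,h,k}
  B4: in={d,h} out={d,h}
  B5: in={h} out={h}
  B6: in={d,k} out={d,h}
  B7: in={h} out=∅
  B8: in={d,h} out={d,h}

Interfere edges:
  d — {e,h,k,w}
  e — {d,h,k}
  h — {d,e,k,p,w}
  k — {d,e,h,w}
  p — {h}
  w — {d,h,k}

Registers:
  lower bound: {d,e,h,k} mutually conflict ⇒ χ ≥ 4
  4-colouring: r0={h}  r1={d,p}  r2={k}  r3={e,w}
  χ = 4

Answer: 4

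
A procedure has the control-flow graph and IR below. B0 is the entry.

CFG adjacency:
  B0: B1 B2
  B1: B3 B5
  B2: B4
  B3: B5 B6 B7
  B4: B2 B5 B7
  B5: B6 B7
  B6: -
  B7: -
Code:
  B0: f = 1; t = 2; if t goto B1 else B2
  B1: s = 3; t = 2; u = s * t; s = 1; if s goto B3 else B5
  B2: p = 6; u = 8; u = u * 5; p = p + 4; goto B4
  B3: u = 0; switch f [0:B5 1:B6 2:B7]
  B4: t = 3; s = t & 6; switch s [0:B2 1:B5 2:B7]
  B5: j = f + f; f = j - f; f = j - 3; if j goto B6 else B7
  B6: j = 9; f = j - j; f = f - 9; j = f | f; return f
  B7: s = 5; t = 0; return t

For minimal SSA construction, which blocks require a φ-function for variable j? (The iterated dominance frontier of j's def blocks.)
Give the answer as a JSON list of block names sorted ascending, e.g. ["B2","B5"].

idom tree: B1←B0 B2←B0 B3←B1 B4←B2 B5←B0 B6←B0 B7←B0
Dom at joins:
  B2: preds {B0,B4}: {B0} ∩ {B0,B2,B4} = {B0}; idom=B0
  B5: preds {B1,B3,B4}: {B0,B1} ∩ {B0,B1,B3} ∩ {B0,B2,B4} = {B0}; idom=B0
  B6: preds {B3,B5}: {B0,B1,B3} ∩ {B0,B5} = {B0}; idom=B0
  B7: preds {B3,B4,B5}: {B0,B1,B3} ∩ {B0,B2,B4} ∩ {B0,B5} = {B0}; idom=B0

Frontier:
  join B2 pred B0: · stop@B0
  join B2 pred B4: B4→B2 stop@B0
  join B5 pred B1: B1 stop@B0
  join B5 pred B3: B3→B1 stop@B0
  join B5 pred B4: B4→B2 stop@B0
  join B6 pred B3: B3→B1 stop@B0
  join B6 pred B5: B5 stop@B0
  join B7 pred B3: B3→B1 stop@B0
  join B7 pred B4: B4→B2 stop@B0
  join B7 pred B5: B5 stop@B0
  B0: DF=∅
  B1: DF={B5,B6,B7}
  B2: DF={B2,B5,B7}
  B3: DF={B5,B6,B7}
  B4: DF={B2,B5,B7}
  B5: DF={B6,B7}
  B6: DF=∅
  B7: DF=∅

φ for j: defs {B5,B6}
  DF⁺ = {B6,B7}

Answer: ["B6", "B7"]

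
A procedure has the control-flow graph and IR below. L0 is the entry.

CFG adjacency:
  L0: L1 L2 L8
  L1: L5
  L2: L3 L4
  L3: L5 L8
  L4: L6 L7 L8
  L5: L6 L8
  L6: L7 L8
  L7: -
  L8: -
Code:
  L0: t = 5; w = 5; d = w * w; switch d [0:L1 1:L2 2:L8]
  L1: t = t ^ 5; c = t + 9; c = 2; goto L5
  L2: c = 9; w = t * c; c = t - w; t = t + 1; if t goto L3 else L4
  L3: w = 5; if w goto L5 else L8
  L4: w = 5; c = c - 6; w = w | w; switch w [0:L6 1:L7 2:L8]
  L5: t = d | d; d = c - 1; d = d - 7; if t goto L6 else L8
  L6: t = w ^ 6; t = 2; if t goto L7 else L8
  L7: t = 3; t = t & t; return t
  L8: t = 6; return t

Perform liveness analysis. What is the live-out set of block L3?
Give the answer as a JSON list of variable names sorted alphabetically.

Block summaries:
  L0 def {d,t,w} use ∅
  L1 def {c,t} use {t}
  L2 def {c,t,w} use {t}
  L3 def {w} use ∅
  L4 def {c,w} use {c}
  L5 def {d,t} use {c,d}
  L6 def {t} use {w}
  L7 def {t} use ∅
  L8 def {t} use ∅

Liveness:
  L0 li=∅ lo={d,t,w}
  L1 li={d,t,w} lo={c,d,w}
  L2 li={d,t} lo={c,d}
  L3 li={c,d} lo={c,d,w}
  L4 li={c} lo={w}
  L5 li={c,d,w} lo={w}
  L6 li={w} lo=∅
  L7 li=∅ lo=∅
  L8 li=∅ lo=∅

live-out(L3) = ["c", "d", "w"]

Answer: ["c", "d", "w"]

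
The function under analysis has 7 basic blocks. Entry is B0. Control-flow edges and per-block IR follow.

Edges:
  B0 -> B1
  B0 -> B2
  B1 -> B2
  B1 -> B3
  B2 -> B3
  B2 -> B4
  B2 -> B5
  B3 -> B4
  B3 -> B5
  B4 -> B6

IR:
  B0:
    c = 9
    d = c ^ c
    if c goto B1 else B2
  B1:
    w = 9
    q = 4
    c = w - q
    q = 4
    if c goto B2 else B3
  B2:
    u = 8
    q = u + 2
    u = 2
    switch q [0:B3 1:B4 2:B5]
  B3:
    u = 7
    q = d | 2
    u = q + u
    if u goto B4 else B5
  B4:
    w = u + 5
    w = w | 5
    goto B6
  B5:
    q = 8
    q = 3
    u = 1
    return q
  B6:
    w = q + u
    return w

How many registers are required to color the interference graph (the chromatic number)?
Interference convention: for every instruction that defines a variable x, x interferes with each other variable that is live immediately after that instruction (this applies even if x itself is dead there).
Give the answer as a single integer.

Per-block:
  B0: {c,d} / ∅
  B1: {c,q,w} / ∅
  B2: {q,u} / ∅
  B3: {q,u} / {d}
  B4: {w} / {u}
  B5: {q,u} / ∅
  B6: {w} / {q,u}

Liveness:
  B0: in=∅ out={d}
  B1: in={d} out={d}
  B2: in={d} out={d,q,u}
  B3: in={d} out={q,u}
  B4: in={q,u} out={q,u}
  B5: in=∅ out=∅
  B6: in={q,u} out=∅

Interfere edges:
  c: {d,q}
  d: {c,q,u,w}
  q: {c,d,u,w}
  u: {d,q,w}
  w: {d,q,u}

Colouring:
  lower bound: {d,q,u,w} mutually conflict ⇒ χ ≥ 4
  4-colouring: r0={d}  r1={q}  r2={c,u}  r3={w}
  χ = 4

Answer: 4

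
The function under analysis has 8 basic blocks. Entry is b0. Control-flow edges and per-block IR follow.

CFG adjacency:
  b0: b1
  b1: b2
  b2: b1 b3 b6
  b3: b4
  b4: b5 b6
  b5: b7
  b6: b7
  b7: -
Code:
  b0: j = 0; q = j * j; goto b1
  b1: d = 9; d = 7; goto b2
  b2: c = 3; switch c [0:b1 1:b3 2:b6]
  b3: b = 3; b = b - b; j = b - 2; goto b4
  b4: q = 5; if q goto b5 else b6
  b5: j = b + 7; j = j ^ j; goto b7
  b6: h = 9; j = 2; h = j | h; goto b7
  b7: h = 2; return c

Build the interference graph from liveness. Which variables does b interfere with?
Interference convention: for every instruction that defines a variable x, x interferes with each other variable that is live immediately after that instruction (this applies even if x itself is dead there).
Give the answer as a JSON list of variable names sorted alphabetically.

Answer: ["c", "j", "q"]

Derivation:
Per-block:
  b0: {j,q} / ∅
  b1: {d} / ∅
  b2: {c} / ∅
  b3: {b,j} / ∅
  b4: {q} / ∅
  b5: {j} / {b}
  b6: {h,j} / ∅
  b7: {h} / {c}

Backward fixpoint:
  b0: in=∅ out=∅
  b1: in=∅ out=∅
  b2: in=∅ out={c}
  b3: in={c} out={b,c}
  b4: in={b,c} out={b,c}
  b5: in={b,c} out={c}
  b6: in={c} out={c}
  b7: in={c} out=∅

Interference:
  b — {c,j,q}
  c — {b,h,j,q}
  d — ∅
  h — {c,j}
  j — {b,c,h}
  q — {b,c}

N(b) = ["c", "j", "q"]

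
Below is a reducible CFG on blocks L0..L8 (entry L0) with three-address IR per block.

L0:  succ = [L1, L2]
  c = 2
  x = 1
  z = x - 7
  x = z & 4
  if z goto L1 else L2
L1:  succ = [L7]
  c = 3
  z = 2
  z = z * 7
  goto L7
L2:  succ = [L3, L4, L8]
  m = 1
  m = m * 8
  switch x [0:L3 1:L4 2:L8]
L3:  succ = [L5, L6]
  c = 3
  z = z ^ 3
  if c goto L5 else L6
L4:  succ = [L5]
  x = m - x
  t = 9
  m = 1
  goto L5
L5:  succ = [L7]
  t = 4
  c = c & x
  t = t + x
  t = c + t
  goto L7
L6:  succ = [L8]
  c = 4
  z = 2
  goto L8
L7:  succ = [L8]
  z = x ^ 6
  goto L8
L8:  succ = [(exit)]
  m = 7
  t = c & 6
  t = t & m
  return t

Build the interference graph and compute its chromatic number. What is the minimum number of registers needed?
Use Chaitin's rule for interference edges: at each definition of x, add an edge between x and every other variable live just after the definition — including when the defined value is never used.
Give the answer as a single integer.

Block summaries:
  L0: {c,x,z} / ∅
  L1: {c,z} / ∅
  L2: {m} / {x}
  L3: {c,z} / {z}
  L4: {m,t,x} / {m,x}
  L5: {c,t} / {c,x}
  L6: {c,z} / ∅
  L7: {z} / {x}
  L8: {m,t} / {c}

Live sets:
  L0: in=∅ out={c,x,z}
  L1: in={x} out={c,x}
  L2: in={c,x,z} out={c,m,x,z}
  L3: in={x,z} out={c,x}
  L4: in={c,m,x} out={c,x}
  L5: in={c,x} out={c,x}
  L6: in=∅ out={c}
  L7: in={c,x} out={c}
  L8: in={c} out=∅

Interfere edges:
  c: {m,t,x,z}
  m: {c,t,x,z}
  t: {c,m,x}
  x: {c,m,t,z}
  z: {c,m,x}

Colouring:
  {c,m,t,x} pairwise interfere (4-clique) ⇒ χ ≥ 4
  assign c→c0 m→c1 t→c3 x→c2 z→c3 — no edge inside a register ⇒ χ ≤ 4
  χ = 4

Answer: 4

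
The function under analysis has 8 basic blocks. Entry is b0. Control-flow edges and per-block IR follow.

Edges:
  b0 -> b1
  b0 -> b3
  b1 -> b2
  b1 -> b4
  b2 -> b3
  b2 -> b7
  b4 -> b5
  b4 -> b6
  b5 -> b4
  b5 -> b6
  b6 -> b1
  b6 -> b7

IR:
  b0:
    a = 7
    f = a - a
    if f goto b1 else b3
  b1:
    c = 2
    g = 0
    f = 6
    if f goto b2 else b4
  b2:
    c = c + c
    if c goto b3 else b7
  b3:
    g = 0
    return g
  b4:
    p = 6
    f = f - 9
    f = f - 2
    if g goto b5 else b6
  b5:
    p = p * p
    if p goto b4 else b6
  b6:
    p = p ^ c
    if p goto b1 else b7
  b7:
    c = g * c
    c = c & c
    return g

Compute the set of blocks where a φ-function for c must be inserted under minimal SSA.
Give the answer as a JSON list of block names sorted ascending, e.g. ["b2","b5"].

Answer: ["b1", "b3", "b7"]

Working:
idom tree: b1←b0 b2←b1 b3←b0 b4←b1 b5←b4 b6←b4 b7←b1
Join-block Dom:
  b1: preds {b0,b6}: {b0} ∩ {b0,b1,b4,b6} = {b0}; idom=b0
  b3: preds {b0,b2}: {b0} ∩ {b0,b1,b2} = {b0}; idom=b0
  b4: preds {b1,b5}: {b0,b1} ∩ {b0,b1,b4,b5} = {b0,b1}; idom=b1
  b6: preds {b4,b5}: {b0,b1,b4} ∩ {b0,b1,b4,b5} = {b0,b1,b4}; idom=b4
  b7: preds {b2,b6}: {b0,b1,b2} ∩ {b0,b1,b4,b6} = {b0,b1}; idom=b1

DF walk-up:
  b1←b0: walk · to b0
  b1←b6: walk b6→b4→b1 to b0
  b3←b0: walk · to b0
  b3←b2: walk b2→b1 to b0
  b4←b1: walk · to b1
  b4←b5: walk b5→b4 to b1
  b6←b4: walk · to b4
  b6←b5: walk b5 to b4
  b7←b2: walk b2 to b1
  b7←b6: walk b6→b4 to b1
  b0 → ∅
  b1 → {b1,b3}
  b2 → {b3,b7}
  b3 → ∅
  b4 → {b1,b4,b7}
  b5 → {b4,b6}
  b6 → {b1,b7}
  b7 → ∅

φ for c: defs {b1,b2,b7}
  DF⁺ = {b1,b3,b7}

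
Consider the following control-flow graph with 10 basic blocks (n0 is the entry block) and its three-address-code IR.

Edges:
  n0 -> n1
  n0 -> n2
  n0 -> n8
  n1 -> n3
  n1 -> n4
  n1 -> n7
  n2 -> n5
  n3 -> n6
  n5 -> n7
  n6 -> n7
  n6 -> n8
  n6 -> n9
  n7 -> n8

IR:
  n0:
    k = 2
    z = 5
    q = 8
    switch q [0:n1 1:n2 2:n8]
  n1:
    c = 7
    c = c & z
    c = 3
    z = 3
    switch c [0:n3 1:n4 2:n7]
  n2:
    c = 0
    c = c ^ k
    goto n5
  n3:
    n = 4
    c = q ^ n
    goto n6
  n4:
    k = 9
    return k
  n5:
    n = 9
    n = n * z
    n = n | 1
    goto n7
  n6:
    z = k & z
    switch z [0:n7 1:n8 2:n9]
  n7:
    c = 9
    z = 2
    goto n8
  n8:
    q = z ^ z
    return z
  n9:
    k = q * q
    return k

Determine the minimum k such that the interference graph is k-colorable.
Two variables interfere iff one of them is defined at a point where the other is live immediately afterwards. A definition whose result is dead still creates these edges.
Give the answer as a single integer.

Answer: 4

Working:
Block summaries:
  n0 def {k,q,z} use ∅
  n1 def {c,z} use {z}
  n2 def {c} use {k}
  n3 def {c,n} use {q}
  n4 def {k} use ∅
  n5 def {n} use {z}
  n6 def {z} use {k,z}
  n7 def {c,z} use ∅
  n8 def {q} use {z}
  n9 def {k} use {q}

Liveness:
  n0: in=∅ out={k,q,z}
  n1: in={k,q,z} out={k,q,z}
  n2: in={k,z} out={z}
  n3: in={k,q,z} out={k,q,z}
  n4: in=∅ out=∅
  n5: in={z} out=∅
  n6: in={k,q,z} out={q,z}
  n7: in=∅ out={z}
  n8: in={z} out=∅
  n9: in={q} out=∅

Interference:
  c — {k,q,z}
  k — {c,n,q,z}
  n — {k,q,z}
  q — {c,k,n,z}
  z — {c,k,n,q}

Colouring:
  lower bound: {c,k,q,z} mutually conflict ⇒ χ ≥ 4
  assign c→c3 k→c0 n→c3 q→c1 z→c2 — no edge inside a register ⇒ χ ≤ 4
  χ = 4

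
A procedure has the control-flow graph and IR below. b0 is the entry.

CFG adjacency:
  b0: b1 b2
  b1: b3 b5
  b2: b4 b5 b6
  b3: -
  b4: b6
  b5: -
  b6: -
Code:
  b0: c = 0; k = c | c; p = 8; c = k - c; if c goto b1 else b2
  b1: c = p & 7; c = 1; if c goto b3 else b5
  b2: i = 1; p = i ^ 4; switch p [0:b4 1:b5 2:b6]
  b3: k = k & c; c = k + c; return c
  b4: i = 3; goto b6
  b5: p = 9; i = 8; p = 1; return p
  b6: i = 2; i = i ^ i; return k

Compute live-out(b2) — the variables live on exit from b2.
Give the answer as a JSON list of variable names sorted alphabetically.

Block summaries:
  b0: {c,k,p} / ∅
  b1: {c} / {p}
  b2: {i,p} / ∅
  b3: {c,k} / {c,k}
  b4: {i} / ∅
  b5: {i,p} / ∅
  b6: {i} / {k}

Liveness:
  b0: in=∅ out={k,p}
  b1: in={k,p} out={c,k}
  b2: in={k} out={k}
  b3: in={c,k} out=∅
  b4: in={k} out={k}
  b5: in=∅ out=∅
  b6: in={k} out=∅

live-out(b2) = ["k"]

Answer: ["k"]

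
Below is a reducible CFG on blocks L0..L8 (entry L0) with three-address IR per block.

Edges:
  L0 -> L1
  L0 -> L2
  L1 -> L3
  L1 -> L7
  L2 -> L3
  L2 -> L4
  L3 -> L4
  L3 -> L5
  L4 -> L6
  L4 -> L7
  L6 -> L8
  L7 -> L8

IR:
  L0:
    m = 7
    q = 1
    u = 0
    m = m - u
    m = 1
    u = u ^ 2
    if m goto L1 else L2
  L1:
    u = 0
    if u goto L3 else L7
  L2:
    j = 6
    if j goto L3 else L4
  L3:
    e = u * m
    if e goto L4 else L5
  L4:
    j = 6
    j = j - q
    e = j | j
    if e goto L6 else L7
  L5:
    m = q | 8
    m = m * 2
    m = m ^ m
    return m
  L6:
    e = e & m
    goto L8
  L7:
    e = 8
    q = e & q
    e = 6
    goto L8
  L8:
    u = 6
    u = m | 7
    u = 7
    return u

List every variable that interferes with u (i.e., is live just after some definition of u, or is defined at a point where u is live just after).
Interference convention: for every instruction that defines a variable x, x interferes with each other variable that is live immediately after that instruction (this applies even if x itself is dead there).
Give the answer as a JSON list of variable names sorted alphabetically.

def/use:
  L0: def={m,q,u} ue=∅
  L1: def={u} ue=∅
  L2: def={j} ue=∅
  L3: def={e} ue={m,u}
  L4: def={e,j} ue={q}
  L5: def={m} ue={q}
  L6: def={e} ue={e,m}
  L7: def={e,q} ue={q}
  L8: def={u} ue={m}

Liveness:
  L0 li=∅ lo={m,q,u}
  L1 li={m,q} lo={m,q,u}
  L2 li={m,q,u} lo={m,q,u}
  L3 li={m,q,u} lo={m,q}
  L4 li={m,q} lo={e,m,q}
  L5 li={q} lo=∅
  L6 li={e,m} lo={m}
  L7 li={m,q} lo={m}
  L8 li={m} lo=∅

Interfere edges:
  e: {m,q}
  j: {m,q,u}
  m: {e,j,q,u}
  q: {e,j,m,u}
  u: {j,m,q}

N(u) = ["j", "m", "q"]

Answer: ["j", "m", "q"]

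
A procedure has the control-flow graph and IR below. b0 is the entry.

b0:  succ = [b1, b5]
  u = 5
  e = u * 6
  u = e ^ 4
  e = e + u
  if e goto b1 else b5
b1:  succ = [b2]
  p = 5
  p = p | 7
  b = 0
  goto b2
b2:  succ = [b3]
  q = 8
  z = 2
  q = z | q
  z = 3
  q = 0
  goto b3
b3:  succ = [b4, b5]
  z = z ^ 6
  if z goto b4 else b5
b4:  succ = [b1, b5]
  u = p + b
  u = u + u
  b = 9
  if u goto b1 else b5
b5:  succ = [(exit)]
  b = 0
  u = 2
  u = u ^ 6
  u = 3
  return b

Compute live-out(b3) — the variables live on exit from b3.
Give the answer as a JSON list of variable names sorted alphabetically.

Answer: ["b", "p"]

Analysis:
Block summaries:
  b0: def={e,u} ue=∅
  b1: def={b,p} ue=∅
  b2: def={q,z} ue=∅
  b3: def={z} ue={z}
  b4: def={b,u} ue={b,p}
  b5: def={b,u} ue=∅

Liveness:
  b0: in=∅ out=∅
  b1: in=∅ out={b,p}
  b2: in={b,p} out={b,p,z}
  b3: in={b,p,z} out={b,p}
  b4: in={b,p} out=∅
  b5: in=∅ out=∅

live-out(b3) = ["b", "p"]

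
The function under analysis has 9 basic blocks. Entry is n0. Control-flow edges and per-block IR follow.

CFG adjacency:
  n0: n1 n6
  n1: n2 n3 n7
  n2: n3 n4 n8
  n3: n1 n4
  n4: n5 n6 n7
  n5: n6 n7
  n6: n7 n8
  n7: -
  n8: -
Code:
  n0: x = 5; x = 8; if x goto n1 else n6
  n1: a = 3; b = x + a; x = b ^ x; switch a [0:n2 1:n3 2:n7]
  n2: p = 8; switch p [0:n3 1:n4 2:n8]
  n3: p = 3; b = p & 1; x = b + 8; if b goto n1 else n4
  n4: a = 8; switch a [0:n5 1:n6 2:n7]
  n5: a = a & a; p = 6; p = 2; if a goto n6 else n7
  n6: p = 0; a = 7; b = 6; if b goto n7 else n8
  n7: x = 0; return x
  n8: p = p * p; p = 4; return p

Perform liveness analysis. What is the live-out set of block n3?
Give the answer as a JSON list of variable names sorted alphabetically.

Answer: ["x"]

Analysis:
Block summaries:
  n0 def {x} use ∅
  n1 def {a,b,x} use {x}
  n2 def {p} use ∅
  n3 def {b,p,x} use ∅
  n4 def {a} use ∅
  n5 def {a,p} use {a}
  n6 def {a,b,p} use ∅
  n7 def {x} use ∅
  n8 def {p} use {p}

Backward fixpoint:
  n0: in=∅ out={x}
  n1: in={x} out=∅
  n2: in=∅ out={p}
  n3: in=∅ out={x}
  n4: in=∅ out={a}
  n5: in={a} out=∅
  n6: in=∅ out={p}
  n7: in=∅ out=∅
  n8: in={p} out=∅

live-out(n3) = ["x"]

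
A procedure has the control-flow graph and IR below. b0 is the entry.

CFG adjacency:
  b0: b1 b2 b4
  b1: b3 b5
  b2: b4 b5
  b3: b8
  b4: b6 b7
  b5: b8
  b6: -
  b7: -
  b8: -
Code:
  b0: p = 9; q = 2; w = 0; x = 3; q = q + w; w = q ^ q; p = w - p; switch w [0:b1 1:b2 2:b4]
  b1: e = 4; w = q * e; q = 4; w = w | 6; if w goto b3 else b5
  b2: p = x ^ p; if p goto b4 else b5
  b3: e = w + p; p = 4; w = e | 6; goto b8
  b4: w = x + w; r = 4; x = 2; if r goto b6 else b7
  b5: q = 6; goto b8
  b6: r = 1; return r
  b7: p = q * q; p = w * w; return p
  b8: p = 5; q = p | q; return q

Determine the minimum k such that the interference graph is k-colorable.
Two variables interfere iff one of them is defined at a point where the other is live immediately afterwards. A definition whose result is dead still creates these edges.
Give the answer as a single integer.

Answer: 4

Analysis:
Per-block:
  b0: {p,q,w,x} / ∅
  b1: {e,q,w} / {q}
  b2: {p} / {p,x}
  b3: {e,p,w} / {p,w}
  b4: {r,w,x} / {w,x}
  b5: {q} / ∅
  b6: {r} / ∅
  b7: {p} / {q,w}
  b8: {p,q} / {q}

Backward fixpoint:
  live b0: ∅→{p,q,w,x}
  live b1: {p,q}→{p,q,w}
  live b2: {p,q,w,x}→{q,w,x}
  live b3: {p,q,w}→{q}
  live b4: {q,w,x}→{q,w}
  live b5: ∅→{q}
  live b6: ∅→∅
  live b7: {q,w}→∅
  live b8: {q}→∅

Conflict graph:
  e↔{p,q}
  p↔{e,q,w,x}
  q↔{e,p,r,w,x}
  r↔{q,w,x}
  w↔{p,q,r,x}
  x↔{p,q,r,w}

Registers:
  {p,q,w,x} pairwise interfere (4-clique) ⇒ χ ≥ 4
  assign e→r2 p→r1 q→r0 r→r1 w→r2 x→r3 — no edge inside a register ⇒ χ ≤ 4
  χ = 4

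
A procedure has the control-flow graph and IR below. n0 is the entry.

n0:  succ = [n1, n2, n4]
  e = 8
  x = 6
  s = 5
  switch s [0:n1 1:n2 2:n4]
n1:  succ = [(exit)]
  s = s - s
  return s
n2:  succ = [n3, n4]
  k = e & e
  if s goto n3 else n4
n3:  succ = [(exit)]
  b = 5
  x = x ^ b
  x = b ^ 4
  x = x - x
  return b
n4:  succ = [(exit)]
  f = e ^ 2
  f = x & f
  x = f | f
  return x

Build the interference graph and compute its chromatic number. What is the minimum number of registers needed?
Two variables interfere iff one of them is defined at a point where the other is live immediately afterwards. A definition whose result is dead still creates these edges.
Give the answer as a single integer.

def/use:
  n0: {e,s,x} / ∅
  n1: {s} / {s}
  n2: {k} / {e,s}
  n3: {b,x} / {x}
  n4: {f,x} / {e,x}

Liveness:
  n0: in=∅ out={e,s,x}
  n1: in={s} out=∅
  n2: in={e,s,x} out={e,x}
  n3: in={x} out=∅
  n4: in={e,x} out=∅

Interfere edges:
  b: {x}
  e: {k,s,x}
  f: {x}
  k: {e,s,x}
  s: {e,k,x}
  x: {b,e,f,k,s}

Colouring:
  clique {e,k,s,x} ⇒ need ≥ 4
  assign b→R1 e→R1 f→R1 k→R2 s→R3 x→R0 — no edge inside a register ⇒ χ ≤ 4
  χ = 4

Answer: 4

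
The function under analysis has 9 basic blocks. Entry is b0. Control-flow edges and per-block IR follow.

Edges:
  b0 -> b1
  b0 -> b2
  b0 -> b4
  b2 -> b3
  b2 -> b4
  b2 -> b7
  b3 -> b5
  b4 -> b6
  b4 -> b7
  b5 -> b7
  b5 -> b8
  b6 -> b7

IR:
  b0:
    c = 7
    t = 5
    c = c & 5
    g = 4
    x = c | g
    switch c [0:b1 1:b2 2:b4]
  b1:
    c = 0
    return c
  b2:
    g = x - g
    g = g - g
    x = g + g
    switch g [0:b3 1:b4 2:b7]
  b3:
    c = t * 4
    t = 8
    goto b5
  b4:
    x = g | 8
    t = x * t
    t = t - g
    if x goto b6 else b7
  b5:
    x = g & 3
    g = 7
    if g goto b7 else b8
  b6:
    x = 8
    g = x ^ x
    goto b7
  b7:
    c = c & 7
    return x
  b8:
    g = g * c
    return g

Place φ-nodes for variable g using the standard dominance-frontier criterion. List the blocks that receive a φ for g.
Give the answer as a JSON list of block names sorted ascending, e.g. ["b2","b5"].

idom tree: b1←b0 b2←b0 b3←b2 b4←b0 b5←b3 b6←b4 b7←b0 b8←b5
Join-block Dom:
  b4: preds {b0,b2}: {b0} ∩ {b0,b2} = {b0}; idom=b0
  b7: preds {b2,b4,b5,b6}: {b0,b2} ∩ {b0,b4} ∩ {b0,b2,b3,b5} ∩ {b0,b4,b6} = {b0}; idom=b0

Frontier:
  join b4 pred b0: · stop@b0
  join b4 pred b2: b2 stop@b0
  join b7 pred b2: b2 stop@b0
  join b7 pred b4: b4 stop@b0
  join b7 pred b5: b5→b3→b2 stop@b0
  join b7 pred b6: b6→b4 stop@b0
  DF(b0)=∅
  DF(b1)=∅
  DF(b2)={b4,b7}
  DF(b3)={b7}
  DF(b4)={b7}
  DF(b5)={b7}
  DF(b6)={b7}
  DF(b7)=∅
  DF(b8)=∅

φ for g: defs {b0,b2,b5,b6,b8}
  DF⁺ = {b4,b7}

Answer: ["b4", "b7"]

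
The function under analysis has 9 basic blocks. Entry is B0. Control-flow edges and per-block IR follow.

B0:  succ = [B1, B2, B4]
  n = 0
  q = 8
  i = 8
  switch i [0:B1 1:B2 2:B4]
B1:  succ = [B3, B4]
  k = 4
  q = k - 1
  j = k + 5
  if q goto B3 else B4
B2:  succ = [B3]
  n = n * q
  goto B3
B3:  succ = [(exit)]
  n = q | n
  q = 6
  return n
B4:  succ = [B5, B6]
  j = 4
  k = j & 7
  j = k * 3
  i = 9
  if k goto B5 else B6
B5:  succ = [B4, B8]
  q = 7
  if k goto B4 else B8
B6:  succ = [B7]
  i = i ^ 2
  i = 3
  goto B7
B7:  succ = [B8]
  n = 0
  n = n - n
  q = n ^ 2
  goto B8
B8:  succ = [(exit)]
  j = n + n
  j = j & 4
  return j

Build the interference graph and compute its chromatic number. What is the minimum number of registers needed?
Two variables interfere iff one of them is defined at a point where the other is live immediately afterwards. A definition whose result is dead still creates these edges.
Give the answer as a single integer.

Answer: 4

Working:
Per-block:
  B0: def={i,n,q} ue=∅
  B1: def={j,k,q} ue=∅
  B2: def={n} ue={n,q}
  B3: def={n,q} ue={n,q}
  B4: def={i,j,k} ue=∅
  B5: def={q} ue={k}
  B6: def={i} ue={i}
  B7: def={n,q} ue=∅
  B8: def={j} ue={n}

Live sets:
  B0 li=∅ lo={n,q}
  B1 li={n} lo={n,q}
  B2 li={n,q} lo={n,q}
  B3 li={n,q} lo=∅
  B4 li={n} lo={i,k,n}
  B5 li={k,n} lo={n}
  B6 li={i} lo=∅
  B7 li=∅ lo={n}
  B8 li={n} lo=∅

Interference:
  i↔{k,n,q}
  j↔{k,n,q}
  k↔{i,j,n,q}
  n↔{i,j,k,q}
  q↔{i,j,k,n}

Colouring:
  lower bound: {i,k,n,q} mutually conflict ⇒ χ ≥ 4
  assign i→R3 j→R3 k→R0 n→R1 q→R2 — no edge inside a register ⇒ χ ≤ 4
  χ = 4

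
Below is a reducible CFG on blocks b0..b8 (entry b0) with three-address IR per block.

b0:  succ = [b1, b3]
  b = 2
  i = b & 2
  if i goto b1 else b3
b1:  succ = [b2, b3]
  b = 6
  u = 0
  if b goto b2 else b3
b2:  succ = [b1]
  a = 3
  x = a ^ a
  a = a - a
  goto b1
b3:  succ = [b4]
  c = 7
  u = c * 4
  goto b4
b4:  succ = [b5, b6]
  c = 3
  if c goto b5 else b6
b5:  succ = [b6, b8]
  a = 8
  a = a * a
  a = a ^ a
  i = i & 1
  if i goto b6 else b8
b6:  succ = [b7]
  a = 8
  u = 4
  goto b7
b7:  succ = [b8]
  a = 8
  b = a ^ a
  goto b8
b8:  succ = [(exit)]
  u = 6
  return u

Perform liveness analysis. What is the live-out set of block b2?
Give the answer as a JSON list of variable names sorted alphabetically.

Answer: ["i"]

Working:
Per-block:
  b0: {b,i} / ∅
  b1: {b,u} / ∅
  b2: {a,x} / ∅
  b3: {c,u} / ∅
  b4: {c} / ∅
  b5: {a,i} / {i}
  b6: {a,u} / ∅
  b7: {a,b} / ∅
  b8: {u} / ∅

Live sets:
  b0: in=∅ out={i}
  b1: in={i} out={i}
  b2: in={i} out={i}
  b3: in={i} out={i}
  b4: in={i} out={i}
  b5: in={i} out=∅
  b6: in=∅ out=∅
  b7: in=∅ out=∅
  b8: in=∅ out=∅

live-out(b2) = ["i"]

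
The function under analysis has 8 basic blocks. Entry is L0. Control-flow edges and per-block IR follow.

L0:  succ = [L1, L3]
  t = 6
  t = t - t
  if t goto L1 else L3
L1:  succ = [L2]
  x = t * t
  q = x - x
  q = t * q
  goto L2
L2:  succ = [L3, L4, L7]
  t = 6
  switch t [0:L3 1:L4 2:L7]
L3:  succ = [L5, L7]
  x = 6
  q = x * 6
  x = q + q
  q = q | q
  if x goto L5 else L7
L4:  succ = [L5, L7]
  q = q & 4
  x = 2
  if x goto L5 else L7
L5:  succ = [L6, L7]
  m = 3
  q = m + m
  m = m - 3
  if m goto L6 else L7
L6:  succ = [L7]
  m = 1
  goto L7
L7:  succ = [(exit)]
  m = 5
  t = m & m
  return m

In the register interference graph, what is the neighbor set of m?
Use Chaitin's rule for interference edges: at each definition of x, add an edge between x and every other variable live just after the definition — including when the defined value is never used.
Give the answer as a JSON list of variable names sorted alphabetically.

Block summaries:
  L0: {t} / ∅
  L1: {q,x} / {t}
  L2: {t} / ∅
  L3: {q,x} / ∅
  L4: {q,x} / {q}
  L5: {m,q} / ∅
  L6: {m} / ∅
  L7: {m,t} / ∅

Liveness:
  L0 li=∅ lo={t}
  L1 li={t} lo={q}
  L2 li={q} lo={q}
  L3 li=∅ lo=∅
  L4 li={q} lo=∅
  L5 li=∅ lo=∅
  L6 li=∅ lo=∅
  L7 li=∅ lo=∅

Conflict graph:
  m: {q,t}
  q: {m,t,x}
  t: {m,q,x}
  x: {q,t}

N(m) = ["q", "t"]

Answer: ["q", "t"]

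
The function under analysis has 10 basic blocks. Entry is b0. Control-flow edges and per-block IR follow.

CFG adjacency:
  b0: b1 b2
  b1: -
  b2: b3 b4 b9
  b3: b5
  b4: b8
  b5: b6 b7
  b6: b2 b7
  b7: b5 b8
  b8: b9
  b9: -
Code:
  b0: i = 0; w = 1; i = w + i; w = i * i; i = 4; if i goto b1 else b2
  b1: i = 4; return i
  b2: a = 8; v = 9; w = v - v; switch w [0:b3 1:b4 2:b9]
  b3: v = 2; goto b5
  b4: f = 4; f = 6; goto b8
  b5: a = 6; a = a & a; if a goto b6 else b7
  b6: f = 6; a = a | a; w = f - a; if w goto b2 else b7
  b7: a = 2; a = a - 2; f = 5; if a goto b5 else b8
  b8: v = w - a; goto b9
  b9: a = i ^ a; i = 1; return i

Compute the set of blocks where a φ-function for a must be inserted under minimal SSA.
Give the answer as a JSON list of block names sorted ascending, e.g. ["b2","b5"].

idom tree: b1←b0 b2←b0 b3←b2 b4←b2 b5←b3 b6←b5 b7←b5 b8←b2 b9←b2
Dom∩ at merges:
  b2: preds {b0,b6}: {b0} ∩ {b0,b2,b3,b5,b6} = {b0}; idom=b0
  b5: preds {b3,b7}: {b0,b2,b3} ∩ {b0,b2,b3,b5,b7} = {b0,b2,b3}; idom=b3
  b7: preds {b5,b6}: {b0,b2,b3,b5} ∩ {b0,b2,b3,b5,b6} = {b0,b2,b3,b5}; idom=b5
  b8: preds {b4,b7}: {b0,b2,b4} ∩ {b0,b2,b3,b5,b7} = {b0,b2}; idom=b2
  b9: preds {b2,b8}: {b0,b2} ∩ {b0,b2,b8} = {b0,b2}; idom=b2

DF walk-up:
  b2←b0: walk · to b0
  b2←b6: walk b6→b5→b3→b2 to b0
  b5←b3: walk · to b3
  b5←b7: walk b7→b5 to b3
  b7←b5: walk · to b5
  b7←b6: walk b6 to b5
  b8←b4: walk b4 to b2
  b8←b7: walk b7→b5→b3 to b2
  b9←b2: walk · to b2
  b9←b8: walk b8 to b2
  DF(b0)=∅
  DF(b1)=∅
  DF(b2)={b2}
  DF(b3)={b2,b8}
  DF(b4)={b8}
  DF(b5)={b2,b5,b8}
  DF(b6)={b2,b7}
  DF(b7)={b5,b8}
  DF(b8)={b9}
  DF(b9)=∅

φ for a: defs {b2,b5,b6,b7,b9}
  DF⁺ = {b2,b5,b7,b8,b9}

Answer: ["b2", "b5", "b7", "b8", "b9"]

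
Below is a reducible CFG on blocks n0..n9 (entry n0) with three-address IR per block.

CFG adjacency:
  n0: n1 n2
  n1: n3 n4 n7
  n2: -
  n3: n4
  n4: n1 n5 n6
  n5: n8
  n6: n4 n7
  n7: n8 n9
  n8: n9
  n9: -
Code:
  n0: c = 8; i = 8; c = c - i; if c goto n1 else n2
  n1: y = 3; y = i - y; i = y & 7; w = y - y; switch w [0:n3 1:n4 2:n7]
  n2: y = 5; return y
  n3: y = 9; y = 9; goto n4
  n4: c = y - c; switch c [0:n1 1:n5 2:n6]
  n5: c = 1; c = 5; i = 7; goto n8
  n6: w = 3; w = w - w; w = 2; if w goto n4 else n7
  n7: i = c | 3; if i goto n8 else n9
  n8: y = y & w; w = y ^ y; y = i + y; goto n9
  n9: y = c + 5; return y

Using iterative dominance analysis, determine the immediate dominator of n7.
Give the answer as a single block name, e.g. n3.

Answer: n1

Working:
idom tree: n1←n0 n2←n0 n3←n1 n4←n1 n5←n4 n6←n4 n7←n1 n8←n1 n9←n1
Dom at joins:
  n1: preds {n0,n4}: {n0} ∩ {n0,n1,n4} = {n0}; idom=n0
  n4: preds {n1,n3,n6}: {n0,n1} ∩ {n0,n1,n3} ∩ {n0,n1,n4,n6} = {n0,n1}; idom=n1
  n7: preds {n1,n6}: {n0,n1} ∩ {n0,n1,n4,n6} = {n0,n1}; idom=n1
  n8: preds {n5,n7}: {n0,n1,n4,n5} ∩ {n0,n1,n7} = {n0,n1}; idom=n1
  n9: preds {n7,n8}: {n0,n1,n7} ∩ {n0,n1,n8} = {n0,n1}; idom=n1

idom(n7) = n1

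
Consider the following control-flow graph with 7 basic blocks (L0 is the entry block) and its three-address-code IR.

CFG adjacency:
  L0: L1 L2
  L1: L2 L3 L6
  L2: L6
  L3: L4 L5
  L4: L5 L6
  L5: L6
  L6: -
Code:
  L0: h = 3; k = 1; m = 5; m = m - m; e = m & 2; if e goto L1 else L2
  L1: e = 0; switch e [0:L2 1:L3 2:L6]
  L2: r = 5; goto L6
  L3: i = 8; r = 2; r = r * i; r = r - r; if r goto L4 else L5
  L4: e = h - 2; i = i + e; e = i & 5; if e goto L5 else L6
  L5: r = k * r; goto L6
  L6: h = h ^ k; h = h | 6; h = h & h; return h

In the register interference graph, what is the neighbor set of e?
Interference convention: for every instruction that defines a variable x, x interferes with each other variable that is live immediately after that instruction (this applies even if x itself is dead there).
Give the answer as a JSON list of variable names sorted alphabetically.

Answer: ["h", "i", "k", "r"]

Analysis:
Per-block:
  L0 def {e,h,k,m} use ∅
  L1 def {e} use ∅
  L2 def {r} use ∅
  L3 def {i,r} use ∅
  L4 def {e,i} use {h,i}
  L5 def {r} use {k,r}
  L6 def {h} use {h,k}

Live sets:
  L0: in=∅ out={h,k}
  L1: in={h,k} out={h,k}
  L2: in={h,k} out={h,k}
  L3: in={h,k} out={h,i,k,r}
  L4: in={h,i,k,r} out={h,k,r}
  L5: in={h,k,r} out={h,k}
  L6: in={h,k} out=∅

Conflict graph:
  e↔{h,i,k,r}
  h↔{e,i,k,m,r}
  i↔{e,h,k,r}
  k↔{e,h,i,m,r}
  m↔{h,k}
  r↔{e,h,i,k}

N(e) = ["h", "i", "k", "r"]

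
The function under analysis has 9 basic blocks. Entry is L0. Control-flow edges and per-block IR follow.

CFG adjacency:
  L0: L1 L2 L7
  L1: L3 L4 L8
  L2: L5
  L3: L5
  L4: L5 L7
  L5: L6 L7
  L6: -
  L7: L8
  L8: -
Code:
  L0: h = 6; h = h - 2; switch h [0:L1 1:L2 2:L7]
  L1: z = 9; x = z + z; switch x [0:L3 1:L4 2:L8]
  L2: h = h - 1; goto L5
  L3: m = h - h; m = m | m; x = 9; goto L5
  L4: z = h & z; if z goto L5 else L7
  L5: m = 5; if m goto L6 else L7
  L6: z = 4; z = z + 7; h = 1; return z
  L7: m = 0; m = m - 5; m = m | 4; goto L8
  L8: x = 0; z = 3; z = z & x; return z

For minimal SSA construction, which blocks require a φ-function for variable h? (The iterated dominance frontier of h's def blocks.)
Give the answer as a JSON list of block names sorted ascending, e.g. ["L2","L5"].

Answer: ["L5", "L7", "L8"]

Analysis:
idom tree: L1←L0 L2←L0 L3←L1 L4←L1 L5←L0 L6←L5 L7←L0 L8←L0
Dom∩ at merges:
  L5: preds {L2,L3,L4}: {L0,L2} ∩ {L0,L1,L3} ∩ {L0,L1,L4} = {L0}; idom=L0
  L7: preds {L0,L4,L5}: {L0} ∩ {L0,L1,L4} ∩ {L0,L5} = {L0}; idom=L0
  L8: preds {L1,L7}: {L0,L1} ∩ {L0,L7} = {L0}; idom=L0

DF walk-up:
  L5←L2: walk L2 to L0
  L5←L3: walk L3→L1 to L0
  L5←L4: walk L4→L1 to L0
  L7←L0: walk · to L0
  L7←L4: walk L4→L1 to L0
  L7←L5: walk L5 to L0
  L8←L1: walk L1 to L0
  L8←L7: walk L7 to L0
  L0: DF=∅
  L1: DF={L5,L7,L8}
  L2: DF={L5}
  L3: DF={L5}
  L4: DF={L5,L7}
  L5: DF={L7}
  L6: DF=∅
  L7: DF={L8}
  L8: DF=∅

φ for h: defs {L0,L2,L6}
  DF⁺ = {L5,L7,L8}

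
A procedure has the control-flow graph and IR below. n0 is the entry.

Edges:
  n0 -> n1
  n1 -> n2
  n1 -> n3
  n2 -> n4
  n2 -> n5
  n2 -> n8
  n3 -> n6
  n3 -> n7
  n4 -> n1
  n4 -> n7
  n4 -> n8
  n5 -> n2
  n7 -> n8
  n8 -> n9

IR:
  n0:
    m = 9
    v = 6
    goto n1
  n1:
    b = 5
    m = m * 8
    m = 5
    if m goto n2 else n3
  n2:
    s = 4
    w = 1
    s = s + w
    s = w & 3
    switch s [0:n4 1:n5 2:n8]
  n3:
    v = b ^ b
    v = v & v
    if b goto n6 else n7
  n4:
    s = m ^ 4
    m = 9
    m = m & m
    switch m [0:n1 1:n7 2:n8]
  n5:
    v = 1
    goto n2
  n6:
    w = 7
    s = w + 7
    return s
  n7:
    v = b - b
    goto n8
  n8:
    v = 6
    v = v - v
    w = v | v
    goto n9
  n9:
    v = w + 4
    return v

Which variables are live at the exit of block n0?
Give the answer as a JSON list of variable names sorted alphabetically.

Answer: ["m"]

Working:
def/use:
  n0: def={m,v} ue=∅
  n1: def={b,m} ue={m}
  n2: def={s,w} ue=∅
  n3: def={v} ue={b}
  n4: def={m,s} ue={m}
  n5: def={v} ue=∅
  n6: def={s,w} ue=∅
  n7: def={v} ue={b}
  n8: def={v,w} ue=∅
  n9: def={v} ue={w}

Backward fixpoint:
  n0: in=∅ out={m}
  n1: in={m} out={b,m}
  n2: in={b,m} out={b,m}
  n3: in={b} out={b}
  n4: in={b,m} out={b,m}
  n5: in={b,m} out={b,m}
  n6: in=∅ out=∅
  n7: in={b} out=∅
  n8: in=∅ out={w}
  n9: in={w} out=∅

live-out(n0) = ["m"]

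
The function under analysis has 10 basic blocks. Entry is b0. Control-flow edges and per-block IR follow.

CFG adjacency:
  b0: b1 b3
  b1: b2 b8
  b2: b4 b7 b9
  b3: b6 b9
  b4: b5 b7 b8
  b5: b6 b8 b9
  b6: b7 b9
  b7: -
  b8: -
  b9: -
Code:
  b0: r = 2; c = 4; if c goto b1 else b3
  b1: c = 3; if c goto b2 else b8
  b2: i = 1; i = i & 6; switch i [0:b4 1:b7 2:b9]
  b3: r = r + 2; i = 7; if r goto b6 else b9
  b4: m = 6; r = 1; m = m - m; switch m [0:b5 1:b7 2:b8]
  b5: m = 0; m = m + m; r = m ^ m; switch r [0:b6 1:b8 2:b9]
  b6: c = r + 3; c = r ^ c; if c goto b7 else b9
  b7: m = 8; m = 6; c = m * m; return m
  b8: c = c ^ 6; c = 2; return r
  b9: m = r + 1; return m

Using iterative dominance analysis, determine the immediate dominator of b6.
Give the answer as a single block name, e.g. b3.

Answer: b0

Derivation:
idom tree: b1←b0 b2←b1 b3←b0 b4←b2 b5←b4 b6←b0 b7←b0 b8←b1 b9←b0
Dom at joins:
  b6: preds {b3,b5}: {b0,b3} ∩ {b0,b1,b2,b4,b5} = {b0}; idom=b0
  b7: preds {b2,b4,b6}: {b0,b1,b2} ∩ {b0,b1,b2,b4} ∩ {b0,b6} = {b0}; idom=b0
  b8: preds {b1,b4,b5}: {b0,b1} ∩ {b0,b1,b2,b4} ∩ {b0,b1,b2,b4,b5} = {b0,b1}; idom=b1
  b9: preds {b2,b3,b5,b6}: {b0,b1,b2} ∩ {b0,b3} ∩ {b0,b1,b2,b4,b5} ∩ {b0,b6} = {b0}; idom=b0

idom(b6) = b0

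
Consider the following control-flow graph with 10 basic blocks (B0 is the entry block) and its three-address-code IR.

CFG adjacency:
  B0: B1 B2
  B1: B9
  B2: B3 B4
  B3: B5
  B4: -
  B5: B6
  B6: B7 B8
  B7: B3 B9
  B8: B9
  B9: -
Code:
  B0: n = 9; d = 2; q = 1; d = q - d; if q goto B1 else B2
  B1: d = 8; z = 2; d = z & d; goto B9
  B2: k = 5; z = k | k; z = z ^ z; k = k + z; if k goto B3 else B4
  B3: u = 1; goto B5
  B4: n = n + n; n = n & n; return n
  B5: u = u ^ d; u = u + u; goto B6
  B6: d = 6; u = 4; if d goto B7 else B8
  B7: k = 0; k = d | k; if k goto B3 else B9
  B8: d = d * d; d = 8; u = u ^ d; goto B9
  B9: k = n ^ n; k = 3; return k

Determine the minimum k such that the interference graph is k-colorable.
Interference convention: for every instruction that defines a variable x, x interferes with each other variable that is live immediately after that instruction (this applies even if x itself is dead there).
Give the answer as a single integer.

def/use:
  B0: def={d,n,q} ue=∅
  B1: def={d,z} ue=∅
  B2: def={k,z} ue=∅
  B3: def={u} ue=∅
  B4: def={n} ue={n}
  B5: def={u} ue={d,u}
  B6: def={d,u} ue=∅
  B7: def={k} ue={d}
  B8: def={d,u} ue={d,u}
  B9: def={k} ue={n}

Liveness:
  B0 li=∅ lo={d,n}
  B1 li={n} lo={n}
  B2 li={d,n} lo={d,n}
  B3 li={d,n} lo={d,n,u}
  B4 li={n} lo=∅
  B5 li={d,n,u} lo={n}
  B6 li={n} lo={d,n,u}
  B7 li={d,n} lo={d,n}
  B8 li={d,n,u} lo={n}
  B9 li={n} lo=∅

Interfere edges:
  d↔{k,n,q,u,z}
  k↔{d,n,z}
  n↔{d,k,q,u,z}
  q↔{d,n}
  u↔{d,n}
  z↔{d,k,n}

Chromatic number:
  {d,k,n,z} pairwise interfere (4-clique) ⇒ χ ≥ 4
  4-colouring: r0={d}  r1={n}  r2={k,q,u}  r3={z}
  χ = 4

Answer: 4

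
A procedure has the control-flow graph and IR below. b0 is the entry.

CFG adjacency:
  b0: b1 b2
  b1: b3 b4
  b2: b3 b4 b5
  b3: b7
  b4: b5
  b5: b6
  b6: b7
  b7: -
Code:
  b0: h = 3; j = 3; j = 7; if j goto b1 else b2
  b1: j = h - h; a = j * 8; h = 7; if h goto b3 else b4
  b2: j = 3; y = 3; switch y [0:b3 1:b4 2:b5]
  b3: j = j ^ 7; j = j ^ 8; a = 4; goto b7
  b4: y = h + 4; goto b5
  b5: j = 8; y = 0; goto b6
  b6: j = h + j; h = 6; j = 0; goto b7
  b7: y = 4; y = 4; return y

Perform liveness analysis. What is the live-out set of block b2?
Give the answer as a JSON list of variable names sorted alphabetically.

Answer: ["h", "j"]

Working:
Block summaries:
  b0: def={h,j} ue=∅
  b1: def={a,h,j} ue={h}
  b2: def={j,y} ue=∅
  b3: def={a,j} ue={j}
  b4: def={y} ue={h}
  b5: def={j,y} ue=∅
  b6: def={h,j} ue={h,j}
  b7: def={y} ue=∅

Backward fixpoint:
  b0 li=∅ lo={h}
  b1 li={h} lo={h,j}
  b2 li={h} lo={h,j}
  b3 li={j} lo=∅
  b4 li={h} lo={h}
  b5 li={h} lo={h,j}
  b6 li={h,j} lo=∅
  b7 li=∅ lo=∅

live-out(b2) = ["h", "j"]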